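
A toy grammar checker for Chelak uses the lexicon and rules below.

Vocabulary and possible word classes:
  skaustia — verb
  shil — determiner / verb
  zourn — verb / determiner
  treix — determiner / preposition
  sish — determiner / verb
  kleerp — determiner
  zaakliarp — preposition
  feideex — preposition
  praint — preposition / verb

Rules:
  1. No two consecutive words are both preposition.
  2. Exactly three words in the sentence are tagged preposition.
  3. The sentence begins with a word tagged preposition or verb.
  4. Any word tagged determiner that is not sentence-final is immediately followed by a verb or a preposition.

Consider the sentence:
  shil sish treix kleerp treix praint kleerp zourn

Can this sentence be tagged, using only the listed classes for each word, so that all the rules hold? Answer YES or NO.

NO

Candidates per position — 1:shil {determiner,verb}; 2:sish {determiner,verb}; 3:treix {determiner,preposition}; 4:kleerp {determiner}; 5:treix {determiner,preposition}; 6:praint {preposition,verb}; 7:kleerp {determiner}; 8:zourn {verb,determiner}.
Every candidate sequence violates at least one rule; no consistent tagging exists.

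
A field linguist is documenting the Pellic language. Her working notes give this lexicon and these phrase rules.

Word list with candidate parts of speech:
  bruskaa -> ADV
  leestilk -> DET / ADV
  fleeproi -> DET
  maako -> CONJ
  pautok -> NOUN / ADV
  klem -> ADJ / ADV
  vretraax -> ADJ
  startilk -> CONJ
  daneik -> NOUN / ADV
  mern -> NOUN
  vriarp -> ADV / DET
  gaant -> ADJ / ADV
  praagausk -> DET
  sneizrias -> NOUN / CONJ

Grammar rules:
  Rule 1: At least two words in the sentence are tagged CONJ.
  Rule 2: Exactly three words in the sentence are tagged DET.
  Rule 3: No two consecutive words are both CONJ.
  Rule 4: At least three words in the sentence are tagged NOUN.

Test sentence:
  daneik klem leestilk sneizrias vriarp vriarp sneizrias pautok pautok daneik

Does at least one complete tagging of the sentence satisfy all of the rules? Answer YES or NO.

YES

Candidates per position — 1:daneik {NOUN,ADV}; 2:klem {ADJ,ADV}; 3:leestilk {DET,ADV}; 4:sneizrias {NOUN,CONJ}; 5:vriarp {ADV,DET}; 6:vriarp {ADV,DET}; 7:sneizrias {NOUN,CONJ}; 8:pautok {NOUN,ADV}; 9:pautok {NOUN,ADV}; 10:daneik {NOUN,ADV}.
One satisfying assignment: NOUN ADV DET CONJ DET DET CONJ NOUN ADV NOUN.
Check: rule 1 ok; rule 2 ok; rule 3 ok; rule 4 ok.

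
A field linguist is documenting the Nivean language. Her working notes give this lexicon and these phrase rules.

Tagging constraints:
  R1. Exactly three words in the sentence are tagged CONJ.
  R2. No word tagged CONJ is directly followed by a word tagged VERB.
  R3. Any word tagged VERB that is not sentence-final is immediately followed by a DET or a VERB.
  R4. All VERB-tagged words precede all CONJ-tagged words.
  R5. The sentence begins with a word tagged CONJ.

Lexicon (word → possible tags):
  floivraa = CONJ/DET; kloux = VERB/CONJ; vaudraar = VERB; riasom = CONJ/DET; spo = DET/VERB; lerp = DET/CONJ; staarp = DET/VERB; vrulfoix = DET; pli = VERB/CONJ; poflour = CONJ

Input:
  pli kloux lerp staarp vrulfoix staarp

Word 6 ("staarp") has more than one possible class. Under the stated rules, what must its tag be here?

Candidates per position — 1:pli {VERB,CONJ}; 2:kloux {VERB,CONJ}; 3:lerp {DET,CONJ}; 4:staarp {DET,VERB}; 5:vrulfoix {DET}; 6:staarp {DET,VERB}.
If word 1 were VERB, no tagging could satisfy rule 1; so word 1 is CONJ.
If word 2 were VERB, no tagging could satisfy rule 1; so word 2 is CONJ.
If word 3 were DET, no tagging could satisfy rule 1; so word 3 is CONJ.
If word 4 were VERB, no tagging could satisfy rule 2; so word 4 is DET.
If word 6 were VERB, no tagging could satisfy rule 4; so word 6 is DET.
So the tagging must be: CONJ CONJ CONJ DET DET DET.
Verifying each rule — rule 1 ok; rule 2 ok; rule 3 ok; rule 4 ok; rule 5 ok.

DET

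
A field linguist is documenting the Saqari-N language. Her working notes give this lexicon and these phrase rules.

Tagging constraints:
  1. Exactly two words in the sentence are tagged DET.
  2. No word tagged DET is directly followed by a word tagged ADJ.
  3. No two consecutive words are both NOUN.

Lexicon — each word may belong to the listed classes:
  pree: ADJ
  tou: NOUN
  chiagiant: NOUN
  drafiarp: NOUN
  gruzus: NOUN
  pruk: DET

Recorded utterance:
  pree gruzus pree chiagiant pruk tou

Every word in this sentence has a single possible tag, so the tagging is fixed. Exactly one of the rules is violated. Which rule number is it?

1

Fixed tagging: ADJ NOUN ADJ NOUN DET NOUN.
Checking each rule: R1 fails, R2 ok, R3 ok.
Only rule 1 fails.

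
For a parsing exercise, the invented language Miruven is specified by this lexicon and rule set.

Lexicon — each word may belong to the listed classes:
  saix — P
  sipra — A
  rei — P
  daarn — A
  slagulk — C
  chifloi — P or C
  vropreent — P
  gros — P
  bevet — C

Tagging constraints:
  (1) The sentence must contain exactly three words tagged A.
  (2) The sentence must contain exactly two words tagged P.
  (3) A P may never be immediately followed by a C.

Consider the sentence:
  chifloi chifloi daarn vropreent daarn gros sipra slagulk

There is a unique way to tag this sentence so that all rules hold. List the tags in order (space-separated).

Candidates per position — 1:chifloi {P,C}; 2:chifloi {P,C}; 3:daarn {A}; 4:vropreent {P}; 5:daarn {A}; 6:gros {P}; 7:sipra {A}; 8:slagulk {C}.
Word 1 cannot be P — rule 2 would then fail for every completion. It is C.
Word 2 cannot be P — rule 2 would then fail for every completion. It is C.
So the tagging must be: C C A P A P A C.
Verifying each rule — rule 1 ok; rule 2 ok; rule 3 ok.

C C A P A P A C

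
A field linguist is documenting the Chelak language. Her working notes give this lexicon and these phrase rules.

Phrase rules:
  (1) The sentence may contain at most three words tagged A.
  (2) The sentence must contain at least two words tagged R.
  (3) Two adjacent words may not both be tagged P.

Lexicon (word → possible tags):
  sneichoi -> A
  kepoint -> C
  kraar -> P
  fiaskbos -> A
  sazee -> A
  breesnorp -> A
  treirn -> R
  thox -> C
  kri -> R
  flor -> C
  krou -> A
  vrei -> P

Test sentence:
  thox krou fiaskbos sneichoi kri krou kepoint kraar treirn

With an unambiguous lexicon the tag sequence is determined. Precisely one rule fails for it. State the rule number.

Fixed tagging: C A A A R A C P R.
Checking each rule: R1 fails, R2 ok, R3 ok.
Only rule 1 fails.

1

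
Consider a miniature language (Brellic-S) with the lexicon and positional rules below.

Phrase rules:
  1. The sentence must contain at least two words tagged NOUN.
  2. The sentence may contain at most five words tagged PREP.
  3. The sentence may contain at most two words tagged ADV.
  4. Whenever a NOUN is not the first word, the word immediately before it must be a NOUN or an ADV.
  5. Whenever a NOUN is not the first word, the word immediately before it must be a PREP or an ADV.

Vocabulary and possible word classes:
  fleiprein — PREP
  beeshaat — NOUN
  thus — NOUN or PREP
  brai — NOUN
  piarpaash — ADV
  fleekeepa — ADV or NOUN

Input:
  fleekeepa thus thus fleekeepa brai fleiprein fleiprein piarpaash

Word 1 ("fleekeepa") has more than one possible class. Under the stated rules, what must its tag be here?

NOUN

Candidates per position — 1:fleekeepa {ADV,NOUN}; 2:thus {NOUN,PREP}; 3:thus {NOUN,PREP}; 4:fleekeepa {ADV,NOUN}; 5:brai {NOUN}; 6:fleiprein {PREP}; 7:fleiprein {PREP}; 8:piarpaash {ADV}.
Position 4: NOUN is ruled out by rule 5; that leaves ADV.
Position 1: ADV is ruled out by rule 3; that leaves NOUN.
Position 2: NOUN is ruled out by rule 5; that leaves PREP.
Position 3: NOUN is ruled out by rule 4; that leaves PREP.
The unique satisfying tagging is: NOUN PREP PREP ADV NOUN PREP PREP ADV.
Checking: rule 1 satisfied; rule 2 satisfied; rule 3 satisfied; rule 4 satisfied; rule 5 satisfied.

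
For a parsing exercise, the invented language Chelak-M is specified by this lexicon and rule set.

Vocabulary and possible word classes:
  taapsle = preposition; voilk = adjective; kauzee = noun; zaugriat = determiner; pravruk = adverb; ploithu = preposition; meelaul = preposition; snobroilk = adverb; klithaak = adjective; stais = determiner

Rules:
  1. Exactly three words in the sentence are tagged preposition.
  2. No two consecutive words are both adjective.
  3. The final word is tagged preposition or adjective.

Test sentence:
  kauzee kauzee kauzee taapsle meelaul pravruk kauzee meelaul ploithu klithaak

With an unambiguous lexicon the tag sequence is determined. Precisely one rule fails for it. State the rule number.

Fixed tagging: noun noun noun preposition preposition adverb noun preposition preposition adjective.
Rule check: R1 fails, R2 ok, R3 ok.
Only rule 1 fails.

1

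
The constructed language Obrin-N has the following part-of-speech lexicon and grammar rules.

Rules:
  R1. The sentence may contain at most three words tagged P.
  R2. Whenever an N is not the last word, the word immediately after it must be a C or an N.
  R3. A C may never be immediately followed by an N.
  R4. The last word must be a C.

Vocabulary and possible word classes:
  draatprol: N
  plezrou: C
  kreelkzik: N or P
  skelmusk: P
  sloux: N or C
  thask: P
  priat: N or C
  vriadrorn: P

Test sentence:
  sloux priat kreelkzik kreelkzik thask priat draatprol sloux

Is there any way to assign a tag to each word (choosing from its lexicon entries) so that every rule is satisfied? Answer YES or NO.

YES

Candidates per position — 1:sloux {N,C}; 2:priat {N,C}; 3:kreelkzik {N,P}; 4:kreelkzik {N,P}; 5:thask {P}; 6:priat {N,C}; 7:draatprol {N}; 8:sloux {N,C}.
One satisfying assignment: N C P P P N N C.
Checking: rule 1 ✓; rule 2 ✓; rule 3 ✓; rule 4 ✓.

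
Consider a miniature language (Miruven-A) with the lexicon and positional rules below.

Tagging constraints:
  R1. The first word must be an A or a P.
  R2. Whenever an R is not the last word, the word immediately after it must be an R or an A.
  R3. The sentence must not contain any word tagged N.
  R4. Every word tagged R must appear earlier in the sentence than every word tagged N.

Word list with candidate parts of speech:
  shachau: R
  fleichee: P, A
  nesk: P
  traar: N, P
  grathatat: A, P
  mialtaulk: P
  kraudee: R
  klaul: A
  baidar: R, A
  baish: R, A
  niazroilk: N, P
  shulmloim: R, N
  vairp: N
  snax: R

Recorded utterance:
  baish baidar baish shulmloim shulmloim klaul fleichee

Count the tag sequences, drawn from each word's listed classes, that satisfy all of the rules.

Candidates per position — 1:baish {R,A}; 2:baidar {R,A}; 3:baish {R,A}; 4:shulmloim {R,N}; 5:shulmloim {R,N}; 6:klaul {A}; 7:fleichee {P,A}.
There are 64 candidate sequences in total.
Checking each against the rules leaves 8 sequences.
Count = 8.

8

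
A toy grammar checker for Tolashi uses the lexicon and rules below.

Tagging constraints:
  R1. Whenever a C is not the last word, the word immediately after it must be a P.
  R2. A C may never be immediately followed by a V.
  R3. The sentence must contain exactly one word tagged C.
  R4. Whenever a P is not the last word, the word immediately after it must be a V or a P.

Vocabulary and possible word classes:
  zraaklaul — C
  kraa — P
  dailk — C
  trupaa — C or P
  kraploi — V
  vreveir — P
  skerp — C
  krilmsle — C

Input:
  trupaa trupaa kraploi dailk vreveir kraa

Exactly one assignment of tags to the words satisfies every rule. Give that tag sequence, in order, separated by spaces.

Candidates per position — 1:trupaa {C,P}; 2:trupaa {C,P}; 3:kraploi {V}; 4:dailk {C}; 5:vreveir {P}; 6:kraa {P}.
Position 1: C is ruled out by rule 3; that leaves P.
Position 2: C is ruled out by rule 1; that leaves P.
So the tagging must be: P P V C P P.
Rule-by-rule: rule 1 ✓; rule 2 ✓; rule 3 ✓; rule 4 ✓.

P P V C P P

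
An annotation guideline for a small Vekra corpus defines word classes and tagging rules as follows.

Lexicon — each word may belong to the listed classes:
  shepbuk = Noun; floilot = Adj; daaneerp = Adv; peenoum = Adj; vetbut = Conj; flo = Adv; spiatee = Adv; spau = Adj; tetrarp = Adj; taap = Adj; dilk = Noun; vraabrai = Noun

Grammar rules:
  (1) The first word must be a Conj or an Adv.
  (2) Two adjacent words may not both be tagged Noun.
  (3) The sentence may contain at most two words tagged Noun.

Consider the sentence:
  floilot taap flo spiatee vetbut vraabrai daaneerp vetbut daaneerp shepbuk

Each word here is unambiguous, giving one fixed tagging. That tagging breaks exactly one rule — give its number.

1

Fixed tagging: Adj Adj Adv Adv Conj Noun Adv Conj Adv Noun.
Checking each rule: R1 fail, R2 pass, R3 pass.
Only rule 1 fails.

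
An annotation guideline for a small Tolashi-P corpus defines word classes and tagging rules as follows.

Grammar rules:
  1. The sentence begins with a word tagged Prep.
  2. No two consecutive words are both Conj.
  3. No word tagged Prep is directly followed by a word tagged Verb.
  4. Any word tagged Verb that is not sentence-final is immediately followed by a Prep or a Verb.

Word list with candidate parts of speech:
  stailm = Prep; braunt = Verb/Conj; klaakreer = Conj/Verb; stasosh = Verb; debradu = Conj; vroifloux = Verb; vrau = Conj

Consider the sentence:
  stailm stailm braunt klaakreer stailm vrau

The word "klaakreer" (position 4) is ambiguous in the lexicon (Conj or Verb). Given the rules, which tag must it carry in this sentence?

Verb

Candidates per position — 1:stailm {Prep}; 2:stailm {Prep}; 3:braunt {Verb,Conj}; 4:klaakreer {Conj,Verb}; 5:stailm {Prep}; 6:vrau {Conj}.
Word 3 cannot be Verb — rule 3 would then fail for every completion. It is Conj.
Word 4 cannot be Conj — rule 2 would then fail for every completion. It is Verb.
The only consistent sequence is: Prep Prep Conj Verb Prep Conj.
Check: rule 1 holds; rule 2 holds; rule 3 holds; rule 4 holds.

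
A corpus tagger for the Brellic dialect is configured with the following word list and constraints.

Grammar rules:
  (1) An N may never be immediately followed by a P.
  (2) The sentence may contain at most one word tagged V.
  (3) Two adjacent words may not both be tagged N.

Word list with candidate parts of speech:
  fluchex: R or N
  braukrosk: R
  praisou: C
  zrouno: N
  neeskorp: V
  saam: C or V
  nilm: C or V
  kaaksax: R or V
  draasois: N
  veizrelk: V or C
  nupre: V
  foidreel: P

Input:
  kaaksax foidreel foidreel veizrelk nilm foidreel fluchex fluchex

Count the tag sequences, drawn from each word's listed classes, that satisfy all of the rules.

Candidates per position — 1:kaaksax {R,V}; 2:foidreel {P}; 3:foidreel {P}; 4:veizrelk {V,C}; 5:nilm {C,V}; 6:foidreel {P}; 7:fluchex {R,N}; 8:fluchex {R,N}.
There are 32 candidate sequences in total.
Checking each against the rules leaves 12 sequences.
Count = 12.

12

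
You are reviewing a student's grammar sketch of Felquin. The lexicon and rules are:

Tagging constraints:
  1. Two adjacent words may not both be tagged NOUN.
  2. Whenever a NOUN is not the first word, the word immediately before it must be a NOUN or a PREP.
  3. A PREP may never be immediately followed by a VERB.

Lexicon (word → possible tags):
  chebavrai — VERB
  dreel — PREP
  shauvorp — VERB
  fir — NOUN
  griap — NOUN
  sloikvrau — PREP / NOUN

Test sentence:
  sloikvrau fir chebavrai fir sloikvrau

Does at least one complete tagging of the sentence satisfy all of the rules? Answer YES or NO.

NO

Candidates per position — 1:sloikvrau {PREP,NOUN}; 2:fir {NOUN}; 3:chebavrai {VERB}; 4:fir {NOUN}; 5:sloikvrau {PREP,NOUN}.
Rule 2 cannot be satisfied by any choice of tags from the lexicon.
So there is no consistent tagging.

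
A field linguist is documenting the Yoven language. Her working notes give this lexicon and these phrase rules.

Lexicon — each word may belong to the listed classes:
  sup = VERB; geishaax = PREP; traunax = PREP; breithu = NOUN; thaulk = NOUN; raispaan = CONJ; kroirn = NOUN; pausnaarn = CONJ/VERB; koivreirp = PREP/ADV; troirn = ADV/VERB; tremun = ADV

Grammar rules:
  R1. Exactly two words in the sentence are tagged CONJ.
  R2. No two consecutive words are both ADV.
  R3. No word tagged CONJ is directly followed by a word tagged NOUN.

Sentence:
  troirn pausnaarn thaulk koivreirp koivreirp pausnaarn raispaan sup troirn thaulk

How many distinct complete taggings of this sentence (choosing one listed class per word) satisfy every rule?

12

Candidates per position — 1:troirn {ADV,VERB}; 2:pausnaarn {CONJ,VERB}; 3:thaulk {NOUN}; 4:koivreirp {PREP,ADV}; 5:koivreirp {PREP,ADV}; 6:pausnaarn {CONJ,VERB}; 7:raispaan {CONJ}; 8:sup {VERB}; 9:troirn {ADV,VERB}; 10:thaulk {NOUN}.
There are 64 candidate sequences in total.
Checking each against the rules leaves 12 sequences.
Count = 12.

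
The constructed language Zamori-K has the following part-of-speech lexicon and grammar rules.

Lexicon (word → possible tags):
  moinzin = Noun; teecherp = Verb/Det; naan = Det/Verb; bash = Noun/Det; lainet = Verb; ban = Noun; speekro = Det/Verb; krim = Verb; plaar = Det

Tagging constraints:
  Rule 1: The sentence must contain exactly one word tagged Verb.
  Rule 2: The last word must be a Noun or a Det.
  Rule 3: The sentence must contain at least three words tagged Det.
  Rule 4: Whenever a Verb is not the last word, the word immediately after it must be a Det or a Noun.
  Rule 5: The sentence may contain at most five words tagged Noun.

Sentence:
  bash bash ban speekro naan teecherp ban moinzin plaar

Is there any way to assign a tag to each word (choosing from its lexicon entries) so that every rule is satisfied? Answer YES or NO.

Candidates per position — 1:bash {Noun,Det}; 2:bash {Noun,Det}; 3:ban {Noun}; 4:speekro {Det,Verb}; 5:naan {Det,Verb}; 6:teecherp {Verb,Det}; 7:ban {Noun}; 8:moinzin {Noun}; 9:plaar {Det}.
One satisfying assignment: Noun Noun Noun Det Det Verb Noun Noun Det.
Checking: rule 1 ok; rule 2 ok; rule 3 ok; rule 4 ok; rule 5 ok.

YES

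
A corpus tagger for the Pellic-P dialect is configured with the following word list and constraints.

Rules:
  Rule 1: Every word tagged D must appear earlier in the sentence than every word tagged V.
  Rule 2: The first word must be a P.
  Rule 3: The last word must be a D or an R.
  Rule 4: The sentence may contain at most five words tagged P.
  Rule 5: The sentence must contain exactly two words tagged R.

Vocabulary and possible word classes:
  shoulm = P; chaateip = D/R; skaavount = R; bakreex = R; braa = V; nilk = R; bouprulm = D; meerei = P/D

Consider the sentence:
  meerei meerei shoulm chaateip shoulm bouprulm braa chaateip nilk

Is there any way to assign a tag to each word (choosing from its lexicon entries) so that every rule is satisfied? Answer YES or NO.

YES

Candidates per position — 1:meerei {P,D}; 2:meerei {P,D}; 3:shoulm {P}; 4:chaateip {D,R}; 5:shoulm {P}; 6:bouprulm {D}; 7:braa {V}; 8:chaateip {D,R}; 9:nilk {R}.
One satisfying assignment: P D P D P D V R R.
Verifying each rule — rule 1 satisfied; rule 2 satisfied; rule 3 satisfied; rule 4 satisfied; rule 5 satisfied.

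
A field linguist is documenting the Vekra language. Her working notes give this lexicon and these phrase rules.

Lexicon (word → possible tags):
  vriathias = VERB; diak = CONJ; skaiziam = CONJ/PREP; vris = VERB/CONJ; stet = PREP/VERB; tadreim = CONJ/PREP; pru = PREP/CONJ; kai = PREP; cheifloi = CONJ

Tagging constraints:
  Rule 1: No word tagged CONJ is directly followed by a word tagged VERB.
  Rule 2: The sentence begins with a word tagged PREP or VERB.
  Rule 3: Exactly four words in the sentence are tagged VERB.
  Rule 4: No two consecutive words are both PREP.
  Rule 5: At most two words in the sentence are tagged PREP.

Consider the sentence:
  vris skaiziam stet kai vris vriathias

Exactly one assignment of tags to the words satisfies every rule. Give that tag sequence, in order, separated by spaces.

Candidates per position — 1:vris {VERB,CONJ}; 2:skaiziam {CONJ,PREP}; 3:stet {PREP,VERB}; 4:kai {PREP}; 5:vris {VERB,CONJ}; 6:vriathias {VERB}.
Position 1: tagging it CONJ would leave rule 2 unsatisfiable, so it must be VERB.
Position 3: tagging it PREP would leave rule 3 unsatisfiable, so it must be VERB.
Position 5: tagging it CONJ would leave rule 1 unsatisfiable, so it must be VERB.
Position 2: tagging it CONJ would leave rule 1 unsatisfiable, so it must be PREP.
The only consistent sequence is: VERB PREP VERB PREP VERB VERB.
Rule-by-rule: rule 1 holds; rule 2 holds; rule 3 holds; rule 4 holds; rule 5 holds.

VERB PREP VERB PREP VERB VERB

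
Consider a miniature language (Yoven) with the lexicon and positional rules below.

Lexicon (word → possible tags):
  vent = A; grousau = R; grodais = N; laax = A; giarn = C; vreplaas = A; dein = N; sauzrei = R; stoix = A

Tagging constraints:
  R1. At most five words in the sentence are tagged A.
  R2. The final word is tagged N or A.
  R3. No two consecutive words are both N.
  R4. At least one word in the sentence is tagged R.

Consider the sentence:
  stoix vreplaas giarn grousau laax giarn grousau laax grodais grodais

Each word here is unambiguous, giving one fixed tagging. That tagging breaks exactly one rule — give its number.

Fixed tagging: A A C R A C R A N N.
Rule check: R1 ok, R2 ok, R3 fails, R4 ok.
Only rule 3 fails.

3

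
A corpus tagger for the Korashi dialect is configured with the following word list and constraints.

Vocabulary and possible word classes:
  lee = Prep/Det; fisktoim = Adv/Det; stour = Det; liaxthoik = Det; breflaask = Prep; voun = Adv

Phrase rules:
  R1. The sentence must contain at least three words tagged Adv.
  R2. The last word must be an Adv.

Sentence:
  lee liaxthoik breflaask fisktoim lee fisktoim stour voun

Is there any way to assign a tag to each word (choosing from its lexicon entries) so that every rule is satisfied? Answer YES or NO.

YES

Candidates per position — 1:lee {Prep,Det}; 2:liaxthoik {Det}; 3:breflaask {Prep}; 4:fisktoim {Adv,Det}; 5:lee {Prep,Det}; 6:fisktoim {Adv,Det}; 7:stour {Det}; 8:voun {Adv}.
One satisfying assignment: Prep Det Prep Adv Det Adv Det Adv.
Check: rule 1 ✓; rule 2 ✓.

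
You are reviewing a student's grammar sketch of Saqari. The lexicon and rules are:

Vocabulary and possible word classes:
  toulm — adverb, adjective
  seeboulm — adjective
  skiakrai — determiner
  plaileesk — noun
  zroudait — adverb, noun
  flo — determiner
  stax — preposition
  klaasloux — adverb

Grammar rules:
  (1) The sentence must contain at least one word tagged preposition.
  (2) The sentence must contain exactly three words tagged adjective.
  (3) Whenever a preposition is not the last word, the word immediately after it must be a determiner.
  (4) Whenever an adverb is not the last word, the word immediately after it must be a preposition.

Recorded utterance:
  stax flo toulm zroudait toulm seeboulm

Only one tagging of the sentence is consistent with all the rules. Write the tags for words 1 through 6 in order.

preposition determiner adjective noun adjective adjective

Candidates per position — 1:stax {preposition}; 2:flo {determiner}; 3:toulm {adverb,adjective}; 4:zroudait {adverb,noun}; 5:toulm {adverb,adjective}; 6:seeboulm {adjective}.
Position 3: tagging it adverb would leave rule 2 unsatisfiable, so it must be adjective.
Position 4: tagging it adverb would leave rule 4 unsatisfiable, so it must be noun.
Position 5: tagging it adverb would leave rule 2 unsatisfiable, so it must be adjective.
The only consistent sequence is: preposition determiner adjective noun adjective adjective.
Verifying each rule — rule 1 holds; rule 2 holds; rule 3 holds; rule 4 holds.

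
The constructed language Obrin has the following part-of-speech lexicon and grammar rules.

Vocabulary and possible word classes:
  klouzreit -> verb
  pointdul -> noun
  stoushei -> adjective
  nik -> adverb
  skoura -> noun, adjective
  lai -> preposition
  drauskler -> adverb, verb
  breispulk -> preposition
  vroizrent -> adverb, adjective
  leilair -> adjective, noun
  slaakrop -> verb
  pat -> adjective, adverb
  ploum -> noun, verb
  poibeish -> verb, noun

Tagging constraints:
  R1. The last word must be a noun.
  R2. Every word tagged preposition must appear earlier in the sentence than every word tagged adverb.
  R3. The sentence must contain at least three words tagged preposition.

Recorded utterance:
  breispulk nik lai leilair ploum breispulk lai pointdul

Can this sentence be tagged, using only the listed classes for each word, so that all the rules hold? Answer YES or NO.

NO

Candidates per position — 1:breispulk {preposition}; 2:nik {adverb}; 3:lai {preposition}; 4:leilair {adjective,noun}; 5:ploum {noun,verb}; 6:breispulk {preposition}; 7:lai {preposition}; 8:pointdul {noun}.
Rule 2 cannot be satisfied by any choice of tags from the lexicon.
So there is no consistent tagging.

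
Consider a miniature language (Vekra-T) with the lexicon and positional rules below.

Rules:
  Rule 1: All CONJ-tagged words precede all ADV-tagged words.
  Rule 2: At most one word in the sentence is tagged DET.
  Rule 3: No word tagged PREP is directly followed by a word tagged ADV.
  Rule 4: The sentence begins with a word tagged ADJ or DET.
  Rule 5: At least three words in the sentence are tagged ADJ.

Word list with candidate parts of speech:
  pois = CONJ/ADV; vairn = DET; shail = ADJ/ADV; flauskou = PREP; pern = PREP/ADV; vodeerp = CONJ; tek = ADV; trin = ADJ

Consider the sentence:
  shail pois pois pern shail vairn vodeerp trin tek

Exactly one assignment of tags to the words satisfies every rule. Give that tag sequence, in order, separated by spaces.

ADJ CONJ CONJ PREP ADJ DET CONJ ADJ ADV

Candidates per position — 1:shail {ADJ,ADV}; 2:pois {CONJ,ADV}; 3:pois {CONJ,ADV}; 4:pern {PREP,ADV}; 5:shail {ADJ,ADV}; 6:vairn {DET}; 7:vodeerp {CONJ}; 8:trin {ADJ}; 9:tek {ADV}.
Position 1: ADV is ruled out by rule 1; that leaves ADJ.
Position 2: ADV is ruled out by rule 1; that leaves CONJ.
Position 3: ADV is ruled out by rule 1; that leaves CONJ.
Position 4: ADV is ruled out by rule 1; that leaves PREP.
Position 5: ADV is ruled out by rule 1; that leaves ADJ.
The only consistent sequence is: ADJ CONJ CONJ PREP ADJ DET CONJ ADJ ADV.
Rule-by-rule: rule 1 ok; rule 2 ok; rule 3 ok; rule 4 ok; rule 5 ok.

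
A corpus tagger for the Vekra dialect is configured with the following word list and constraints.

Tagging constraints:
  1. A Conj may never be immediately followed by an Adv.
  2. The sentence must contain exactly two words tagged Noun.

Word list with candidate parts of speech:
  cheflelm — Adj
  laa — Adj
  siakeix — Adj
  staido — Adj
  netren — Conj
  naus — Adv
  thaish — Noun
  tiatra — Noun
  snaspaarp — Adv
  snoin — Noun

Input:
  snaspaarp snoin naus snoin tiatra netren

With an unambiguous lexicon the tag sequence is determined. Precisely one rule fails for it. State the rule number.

2

Fixed tagging: Adv Noun Adv Noun Noun Conj.
Rule check: R1 ✓, R2 ✗.
Only rule 2 fails.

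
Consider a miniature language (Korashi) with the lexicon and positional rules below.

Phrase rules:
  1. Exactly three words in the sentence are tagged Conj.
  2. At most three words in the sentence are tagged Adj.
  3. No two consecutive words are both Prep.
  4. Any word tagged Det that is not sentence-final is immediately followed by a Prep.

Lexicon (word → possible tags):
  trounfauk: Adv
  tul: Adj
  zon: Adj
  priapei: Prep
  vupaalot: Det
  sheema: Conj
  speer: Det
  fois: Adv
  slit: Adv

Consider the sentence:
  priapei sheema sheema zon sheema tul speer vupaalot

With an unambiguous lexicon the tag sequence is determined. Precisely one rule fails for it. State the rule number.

4

Fixed tagging: Prep Conj Conj Adj Conj Adj Det Det.
Checking each rule: R1 pass, R2 pass, R3 pass, R4 fail.
Only rule 4 fails.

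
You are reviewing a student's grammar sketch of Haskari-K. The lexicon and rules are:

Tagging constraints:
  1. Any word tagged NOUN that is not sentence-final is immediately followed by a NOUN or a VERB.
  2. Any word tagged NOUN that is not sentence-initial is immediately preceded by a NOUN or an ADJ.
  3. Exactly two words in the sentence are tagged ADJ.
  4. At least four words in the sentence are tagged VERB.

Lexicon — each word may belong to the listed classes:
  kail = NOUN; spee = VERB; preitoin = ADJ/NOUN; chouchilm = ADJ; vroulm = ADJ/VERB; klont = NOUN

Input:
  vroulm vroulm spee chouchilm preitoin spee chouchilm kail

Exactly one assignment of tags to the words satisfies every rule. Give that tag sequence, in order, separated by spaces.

VERB VERB VERB ADJ NOUN VERB ADJ NOUN

Candidates per position — 1:vroulm {ADJ,VERB}; 2:vroulm {ADJ,VERB}; 3:spee {VERB}; 4:chouchilm {ADJ}; 5:preitoin {ADJ,NOUN}; 6:spee {VERB}; 7:chouchilm {ADJ}; 8:kail {NOUN}.
Position 1: ADJ is ruled out by rule 3; that leaves VERB.
Position 2: ADJ is ruled out by rule 3; that leaves VERB.
Position 5: ADJ is ruled out by rule 3; that leaves NOUN.
The unique satisfying tagging is: VERB VERB VERB ADJ NOUN VERB ADJ NOUN.
Checking: rule 1 satisfied; rule 2 satisfied; rule 3 satisfied; rule 4 satisfied.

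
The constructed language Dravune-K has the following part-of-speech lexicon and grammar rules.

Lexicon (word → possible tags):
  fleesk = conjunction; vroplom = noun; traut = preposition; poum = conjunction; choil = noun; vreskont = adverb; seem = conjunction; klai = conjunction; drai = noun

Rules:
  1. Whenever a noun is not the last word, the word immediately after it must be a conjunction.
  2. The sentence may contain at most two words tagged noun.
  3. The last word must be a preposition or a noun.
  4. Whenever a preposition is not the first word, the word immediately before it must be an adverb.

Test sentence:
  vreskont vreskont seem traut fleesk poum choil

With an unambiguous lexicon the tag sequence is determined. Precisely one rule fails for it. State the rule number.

4

Fixed tagging: adverb adverb conjunction preposition conjunction conjunction noun.
Checking each rule: R1 ok, R2 ok, R3 ok, R4 fails.
Only rule 4 fails.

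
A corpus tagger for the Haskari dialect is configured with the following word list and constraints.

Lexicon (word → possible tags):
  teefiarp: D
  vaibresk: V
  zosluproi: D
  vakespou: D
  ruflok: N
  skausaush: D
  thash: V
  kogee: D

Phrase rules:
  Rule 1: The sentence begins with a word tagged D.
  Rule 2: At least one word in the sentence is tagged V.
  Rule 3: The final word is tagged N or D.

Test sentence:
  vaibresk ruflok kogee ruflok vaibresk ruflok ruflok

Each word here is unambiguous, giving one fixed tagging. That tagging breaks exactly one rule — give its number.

1

Fixed tagging: V N D N V N N.
Applying the rules: R1 ✗, R2 ✓, R3 ✓.
Only rule 1 fails.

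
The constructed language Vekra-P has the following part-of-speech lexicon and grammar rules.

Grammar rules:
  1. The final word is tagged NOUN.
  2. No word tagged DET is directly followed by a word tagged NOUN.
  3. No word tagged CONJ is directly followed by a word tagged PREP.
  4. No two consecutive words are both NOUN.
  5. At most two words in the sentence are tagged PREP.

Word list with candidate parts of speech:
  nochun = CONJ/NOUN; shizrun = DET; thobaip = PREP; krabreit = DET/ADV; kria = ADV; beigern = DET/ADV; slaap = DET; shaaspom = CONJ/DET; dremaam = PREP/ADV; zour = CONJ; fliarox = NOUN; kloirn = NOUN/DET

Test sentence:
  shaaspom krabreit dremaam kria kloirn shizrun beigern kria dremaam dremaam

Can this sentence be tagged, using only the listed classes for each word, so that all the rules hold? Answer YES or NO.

NO

Candidates per position — 1:shaaspom {CONJ,DET}; 2:krabreit {DET,ADV}; 3:dremaam {PREP,ADV}; 4:kria {ADV}; 5:kloirn {NOUN,DET}; 6:shizrun {DET}; 7:beigern {DET,ADV}; 8:kria {ADV}; 9:dremaam {PREP,ADV}; 10:dremaam {PREP,ADV}.
Rule 1 cannot be satisfied by any choice of tags from the lexicon.
So there is no consistent tagging.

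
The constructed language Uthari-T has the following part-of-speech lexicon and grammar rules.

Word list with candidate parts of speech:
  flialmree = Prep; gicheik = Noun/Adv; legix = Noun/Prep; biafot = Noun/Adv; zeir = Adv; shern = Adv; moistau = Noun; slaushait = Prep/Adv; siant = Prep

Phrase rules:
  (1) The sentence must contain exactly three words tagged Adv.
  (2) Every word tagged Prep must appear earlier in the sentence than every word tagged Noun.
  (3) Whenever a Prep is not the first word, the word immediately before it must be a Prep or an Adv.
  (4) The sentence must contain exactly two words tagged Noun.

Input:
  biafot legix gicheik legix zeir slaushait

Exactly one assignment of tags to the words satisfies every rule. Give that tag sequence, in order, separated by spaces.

Candidates per position — 1:biafot {Noun,Adv}; 2:legix {Noun,Prep}; 3:gicheik {Noun,Adv}; 4:legix {Noun,Prep}; 5:zeir {Adv}; 6:slaushait {Prep,Adv}.
The remaining ambiguous positions (1, 2, 3, 4, 6) are resolved jointly — only one combination satisfies every rule.
The unique satisfying tagging is: Adv Prep Noun Noun Adv Adv.
Checking: rule 1 satisfied; rule 2 satisfied; rule 3 satisfied; rule 4 satisfied.

Adv Prep Noun Noun Adv Adv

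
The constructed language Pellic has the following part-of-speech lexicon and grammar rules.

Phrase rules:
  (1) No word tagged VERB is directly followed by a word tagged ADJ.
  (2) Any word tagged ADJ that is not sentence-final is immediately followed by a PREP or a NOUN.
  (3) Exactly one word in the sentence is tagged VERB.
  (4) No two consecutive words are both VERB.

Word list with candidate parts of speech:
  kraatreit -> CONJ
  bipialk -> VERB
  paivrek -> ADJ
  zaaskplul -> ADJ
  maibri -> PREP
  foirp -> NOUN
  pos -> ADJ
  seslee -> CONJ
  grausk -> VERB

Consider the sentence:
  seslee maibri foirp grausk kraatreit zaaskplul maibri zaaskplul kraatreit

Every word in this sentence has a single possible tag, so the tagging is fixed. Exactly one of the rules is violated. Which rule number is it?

Fixed tagging: CONJ PREP NOUN VERB CONJ ADJ PREP ADJ CONJ.
Rule check: R1 pass, R2 fail, R3 pass, R4 pass.
Only rule 2 fails.

2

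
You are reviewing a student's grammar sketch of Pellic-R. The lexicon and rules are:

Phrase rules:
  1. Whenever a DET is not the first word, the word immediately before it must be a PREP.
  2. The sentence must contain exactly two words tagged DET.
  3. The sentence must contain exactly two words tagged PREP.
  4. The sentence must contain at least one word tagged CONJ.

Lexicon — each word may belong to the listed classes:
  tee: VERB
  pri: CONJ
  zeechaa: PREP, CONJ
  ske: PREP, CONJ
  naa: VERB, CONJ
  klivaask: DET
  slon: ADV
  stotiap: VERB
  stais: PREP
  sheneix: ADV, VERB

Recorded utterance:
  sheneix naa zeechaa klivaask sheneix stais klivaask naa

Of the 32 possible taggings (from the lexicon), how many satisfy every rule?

Candidates per position — 1:sheneix {ADV,VERB}; 2:naa {VERB,CONJ}; 3:zeechaa {PREP,CONJ}; 4:klivaask {DET}; 5:sheneix {ADV,VERB}; 6:stais {PREP}; 7:klivaask {DET}; 8:naa {VERB,CONJ}.
There are 32 candidate sequences in total.
Checking each against the rules leaves 12 sequences.
Count = 12.

12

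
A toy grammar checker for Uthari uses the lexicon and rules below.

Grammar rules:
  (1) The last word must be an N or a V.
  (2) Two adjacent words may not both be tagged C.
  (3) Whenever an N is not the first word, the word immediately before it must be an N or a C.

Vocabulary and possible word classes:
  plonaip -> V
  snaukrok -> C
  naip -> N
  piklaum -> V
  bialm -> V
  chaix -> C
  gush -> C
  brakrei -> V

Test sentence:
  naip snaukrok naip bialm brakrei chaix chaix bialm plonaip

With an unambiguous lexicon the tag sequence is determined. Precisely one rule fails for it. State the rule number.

2

Fixed tagging: N C N V V C C V V.
Rule check: R1 ✓, R2 ✗, R3 ✓.
Only rule 2 fails.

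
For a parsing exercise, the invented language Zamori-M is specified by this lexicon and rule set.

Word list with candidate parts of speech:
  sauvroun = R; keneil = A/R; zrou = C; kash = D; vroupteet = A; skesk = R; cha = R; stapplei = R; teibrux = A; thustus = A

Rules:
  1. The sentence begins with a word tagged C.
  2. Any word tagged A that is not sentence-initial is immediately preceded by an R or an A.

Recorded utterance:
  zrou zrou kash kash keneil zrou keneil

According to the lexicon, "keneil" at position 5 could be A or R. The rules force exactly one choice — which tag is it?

Candidates per position — 1:zrou {C}; 2:zrou {C}; 3:kash {D}; 4:kash {D}; 5:keneil {A,R}; 6:zrou {C}; 7:keneil {A,R}.
Word 5 cannot be A — rule 2 would then fail for every completion. It is R.
Word 7 cannot be A — rule 2 would then fail for every completion. It is R.
That leaves exactly one tagging: C C D D R C R.
Check: rule 1 holds; rule 2 holds.

R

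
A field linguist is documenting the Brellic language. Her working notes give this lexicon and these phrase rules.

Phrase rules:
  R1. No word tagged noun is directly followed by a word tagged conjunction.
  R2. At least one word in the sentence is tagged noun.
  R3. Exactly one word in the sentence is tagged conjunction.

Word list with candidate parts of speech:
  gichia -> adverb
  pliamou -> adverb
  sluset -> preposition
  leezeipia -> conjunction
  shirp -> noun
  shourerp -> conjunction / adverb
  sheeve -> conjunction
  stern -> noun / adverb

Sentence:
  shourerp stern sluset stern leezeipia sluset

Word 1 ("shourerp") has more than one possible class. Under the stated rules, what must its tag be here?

adverb

Candidates per position — 1:shourerp {conjunction,adverb}; 2:stern {noun,adverb}; 3:sluset {preposition}; 4:stern {noun,adverb}; 5:leezeipia {conjunction}; 6:sluset {preposition}.
At position 1, choosing conjunction makes rule 3 impossible to satisfy; hence adverb.
At position 4, choosing noun makes rule 1 impossible to satisfy; hence adverb.
At position 2, choosing adverb makes rule 2 impossible to satisfy; hence noun.
The only consistent sequence is: adverb noun preposition adverb conjunction preposition.
Checking: rule 1 ok; rule 2 ok; rule 3 ok.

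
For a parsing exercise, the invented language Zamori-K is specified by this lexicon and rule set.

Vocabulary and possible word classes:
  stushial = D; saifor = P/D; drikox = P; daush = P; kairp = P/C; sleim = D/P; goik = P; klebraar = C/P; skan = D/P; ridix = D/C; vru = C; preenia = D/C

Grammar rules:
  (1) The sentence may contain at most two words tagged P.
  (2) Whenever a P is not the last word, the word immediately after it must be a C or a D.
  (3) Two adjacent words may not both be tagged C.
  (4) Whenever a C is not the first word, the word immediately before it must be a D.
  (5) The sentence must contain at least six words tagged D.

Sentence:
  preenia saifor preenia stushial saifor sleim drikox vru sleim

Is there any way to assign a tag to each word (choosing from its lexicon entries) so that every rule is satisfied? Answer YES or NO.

Candidates per position — 1:preenia {D,C}; 2:saifor {P,D}; 3:preenia {D,C}; 4:stushial {D}; 5:saifor {P,D}; 6:sleim {D,P}; 7:drikox {P}; 8:vru {C}; 9:sleim {D,P}.
Rule 4 cannot be satisfied by any choice of tags from the lexicon.
So there is no consistent tagging.

NO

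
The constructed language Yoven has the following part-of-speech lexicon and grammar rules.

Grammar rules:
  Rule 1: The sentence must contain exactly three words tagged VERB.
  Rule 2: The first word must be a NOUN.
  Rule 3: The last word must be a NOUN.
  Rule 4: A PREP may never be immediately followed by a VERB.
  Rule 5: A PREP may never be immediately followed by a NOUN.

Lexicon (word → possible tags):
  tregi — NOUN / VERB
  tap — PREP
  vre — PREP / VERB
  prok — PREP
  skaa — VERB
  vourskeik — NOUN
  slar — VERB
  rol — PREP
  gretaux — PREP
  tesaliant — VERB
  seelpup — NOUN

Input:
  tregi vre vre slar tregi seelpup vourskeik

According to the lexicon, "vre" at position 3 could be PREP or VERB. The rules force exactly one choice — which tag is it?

Candidates per position — 1:tregi {NOUN,VERB}; 2:vre {PREP,VERB}; 3:vre {PREP,VERB}; 4:slar {VERB}; 5:tregi {NOUN,VERB}; 6:seelpup {NOUN}; 7:vourskeik {NOUN}.
Word 1 cannot be VERB — rule 2 would then fail for every completion. It is NOUN.
Word 2 cannot be PREP — rule 4 would then fail for every completion. It is VERB.
Word 3 cannot be PREP — rule 4 would then fail for every completion. It is VERB.
Word 5 cannot be VERB — rule 1 would then fail for every completion. It is NOUN.
That leaves exactly one tagging: NOUN VERB VERB VERB NOUN NOUN NOUN.
Rule-by-rule: rule 1 ok; rule 2 ok; rule 3 ok; rule 4 ok; rule 5 ok.

VERB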